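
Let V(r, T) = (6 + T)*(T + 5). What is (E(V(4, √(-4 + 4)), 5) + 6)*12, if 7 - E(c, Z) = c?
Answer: -204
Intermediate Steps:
V(r, T) = (5 + T)*(6 + T) (V(r, T) = (6 + T)*(5 + T) = (5 + T)*(6 + T))
E(c, Z) = 7 - c
(E(V(4, √(-4 + 4)), 5) + 6)*12 = ((7 - (30 + (√(-4 + 4))² + 11*√(-4 + 4))) + 6)*12 = ((7 - (30 + (√0)² + 11*√0)) + 6)*12 = ((7 - (30 + 0² + 11*0)) + 6)*12 = ((7 - (30 + 0 + 0)) + 6)*12 = ((7 - 1*30) + 6)*12 = ((7 - 30) + 6)*12 = (-23 + 6)*12 = -17*12 = -204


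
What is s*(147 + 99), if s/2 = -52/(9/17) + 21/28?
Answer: -143869/3 ≈ -47956.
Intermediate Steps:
s = -3509/18 (s = 2*(-52/(9/17) + 21/28) = 2*(-52/(9*(1/17)) + 21*(1/28)) = 2*(-52/9/17 + 3/4) = 2*(-52*17/9 + 3/4) = 2*(-884/9 + 3/4) = 2*(-3509/36) = -3509/18 ≈ -194.94)
s*(147 + 99) = -3509*(147 + 99)/18 = -3509/18*246 = -143869/3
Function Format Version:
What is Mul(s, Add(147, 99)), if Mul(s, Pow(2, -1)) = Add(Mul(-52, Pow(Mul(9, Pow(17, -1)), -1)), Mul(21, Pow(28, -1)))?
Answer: Rational(-143869, 3) ≈ -47956.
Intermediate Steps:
s = Rational(-3509, 18) (s = Mul(2, Add(Mul(-52, Pow(Mul(9, Pow(17, -1)), -1)), Mul(21, Pow(28, -1)))) = Mul(2, Add(Mul(-52, Pow(Mul(9, Rational(1, 17)), -1)), Mul(21, Rational(1, 28)))) = Mul(2, Add(Mul(-52, Pow(Rational(9, 17), -1)), Rational(3, 4))) = Mul(2, Add(Mul(-52, Rational(17, 9)), Rational(3, 4))) = Mul(2, Add(Rational(-884, 9), Rational(3, 4))) = Mul(2, Rational(-3509, 36)) = Rational(-3509, 18) ≈ -194.94)
Mul(s, Add(147, 99)) = Mul(Rational(-3509, 18), Add(147, 99)) = Mul(Rational(-3509, 18), 246) = Rational(-143869, 3)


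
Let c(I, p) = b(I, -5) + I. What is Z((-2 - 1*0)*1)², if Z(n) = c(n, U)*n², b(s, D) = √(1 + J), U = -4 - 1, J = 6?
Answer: 176 - 64*√7 ≈ 6.6719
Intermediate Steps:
U = -5
b(s, D) = √7 (b(s, D) = √(1 + 6) = √7)
c(I, p) = I + √7 (c(I, p) = √7 + I = I + √7)
Z(n) = n²*(n + √7) (Z(n) = (n + √7)*n² = n²*(n + √7))
Z((-2 - 1*0)*1)² = (((-2 - 1*0)*1)²*((-2 - 1*0)*1 + √7))² = (((-2 + 0)*1)²*((-2 + 0)*1 + √7))² = ((-2*1)²*(-2*1 + √7))² = ((-2)²*(-2 + √7))² = (4*(-2 + √7))² = (-8 + 4*√7)²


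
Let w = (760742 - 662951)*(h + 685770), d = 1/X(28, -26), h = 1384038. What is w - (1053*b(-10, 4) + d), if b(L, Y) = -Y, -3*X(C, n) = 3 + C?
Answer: 6274666548543/31 ≈ 2.0241e+11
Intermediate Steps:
X(C, n) = -1 - C/3 (X(C, n) = -(3 + C)/3 = -1 - C/3)
d = -3/31 (d = 1/(-1 - 1/3*28) = 1/(-1 - 28/3) = 1/(-31/3) = -3/31 ≈ -0.096774)
w = 202408594128 (w = (760742 - 662951)*(1384038 + 685770) = 97791*2069808 = 202408594128)
w - (1053*b(-10, 4) + d) = 202408594128 - (1053*(-1*4) - 3/31) = 202408594128 - (1053*(-4) - 3/31) = 202408594128 - (-4212 - 3/31) = 202408594128 - 1*(-130575/31) = 202408594128 + 130575/31 = 6274666548543/31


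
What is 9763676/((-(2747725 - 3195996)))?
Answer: 9763676/448271 ≈ 21.781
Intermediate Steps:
9763676/((-(2747725 - 3195996))) = 9763676/((-1*(-448271))) = 9763676/448271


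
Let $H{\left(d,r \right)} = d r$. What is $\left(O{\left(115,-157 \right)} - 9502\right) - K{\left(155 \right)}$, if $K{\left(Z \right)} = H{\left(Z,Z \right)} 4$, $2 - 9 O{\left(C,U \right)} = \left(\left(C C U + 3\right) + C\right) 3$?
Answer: $\frac{5278205}{9} \approx 5.8647 \cdot 10^{5}$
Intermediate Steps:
$O{\left(C,U \right)} = - \frac{7}{9} - \frac{C}{3} - \frac{U C^{2}}{3}$ ($O{\left(C,U \right)} = \frac{2}{9} - \frac{\left(\left(C C U + 3\right) + C\right) 3}{9} = \frac{2}{9} - \frac{\left(\left(C^{2} U + 3\right) + C\right) 3}{9} = \frac{2}{9} - \frac{\left(\left(U C^{2} + 3\right) + C\right) 3}{9} = \frac{2}{9} - \frac{\left(\left(3 + U C^{2}\right) + C\right) 3}{9} = \frac{2}{9} - \frac{\left(3 + C + U C^{2}\right) 3}{9} = \frac{2}{9} - \frac{9 + 3 C + 3 U C^{2}}{9} = \frac{2}{9} - \left(1 + \frac{C}{3} + \frac{U C^{2}}{3}\right) = - \frac{7}{9} - \frac{C}{3} - \frac{U C^{2}}{3}$)
$K{\left(Z \right)} = 4 Z^{2}$ ($K{\left(Z \right)} = Z Z 4 = Z^{2} \cdot 4 = 4 Z^{2}$)
$\left(O{\left(115,-157 \right)} - 9502\right) - K{\left(155 \right)} = \left(\left(- \frac{7}{9} - \frac{115}{3} - - \frac{157 \cdot 115^{2}}{3}\right) - 9502\right) - 4 \cdot 155^{2} = \left(\left(- \frac{7}{9} - \frac{115}{3} - \left(- \frac{157}{3}\right) 13225\right) - 9502\right) - 4 \cdot 24025 = \left(\left(- \frac{7}{9} - \frac{115}{3} + \frac{2076325}{3}\right) - 9502\right) - 96100 = \left(\frac{6228623}{9} - 9502\right) - 96100 = \frac{6143105}{9} - 96100 = \frac{5278205}{9}$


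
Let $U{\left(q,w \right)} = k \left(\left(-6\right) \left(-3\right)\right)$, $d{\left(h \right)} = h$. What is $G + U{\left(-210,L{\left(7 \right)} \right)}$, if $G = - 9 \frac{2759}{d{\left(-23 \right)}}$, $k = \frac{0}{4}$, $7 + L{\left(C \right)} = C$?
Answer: $\frac{24831}{23} \approx 1079.6$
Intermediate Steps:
$L{\left(C \right)} = -7 + C$
$k = 0$ ($k = 0 \cdot \frac{1}{4} = 0$)
$U{\left(q,w \right)} = 0$ ($U{\left(q,w \right)} = 0 \left(\left(-6\right) \left(-3\right)\right) = 0 \cdot 18 = 0$)
$G = \frac{24831}{23}$ ($G = - 9 \frac{2759}{-23} = - 9 \cdot 2759 \left(- \frac{1}{23}\right) = \left(-9\right) \left(- \frac{2759}{23}\right) = \frac{24831}{23} \approx 1079.6$)
$G + U{\left(-210,L{\left(7 \right)} \right)} = \frac{24831}{23} + 0 = \frac{24831}{23}$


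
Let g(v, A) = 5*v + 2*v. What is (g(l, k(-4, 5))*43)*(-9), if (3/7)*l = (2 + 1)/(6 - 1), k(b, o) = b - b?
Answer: -18963/5 ≈ -3792.6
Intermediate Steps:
k(b, o) = 0
l = 7/5 (l = 7*((2 + 1)/(6 - 1))/3 = 7*(3/5)/3 = 7*(3*(⅕))/3 = (7/3)*(⅗) = 7/5 ≈ 1.4000)
g(v, A) = 7*v
(g(l, k(-4, 5))*43)*(-9) = ((7*(7/5))*43)*(-9) = ((49/5)*43)*(-9) = (2107/5)*(-9) = -18963/5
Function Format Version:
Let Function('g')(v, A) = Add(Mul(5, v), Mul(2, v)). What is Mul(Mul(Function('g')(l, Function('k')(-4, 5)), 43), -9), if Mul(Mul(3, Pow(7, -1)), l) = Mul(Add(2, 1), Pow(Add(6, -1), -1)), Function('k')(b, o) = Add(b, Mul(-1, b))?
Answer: Rational(-18963, 5) ≈ -3792.6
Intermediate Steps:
Function('k')(b, o) = 0
l = Rational(7, 5) (l = Mul(Rational(7, 3), Mul(Add(2, 1), Pow(Add(6, -1), -1))) = Mul(Rational(7, 3), Mul(3, Pow(5, -1))) = Mul(Rational(7, 3), Mul(3, Rational(1, 5))) = Mul(Rational(7, 3), Rational(3, 5)) = Rational(7, 5) ≈ 1.4000)
Function('g')(v, A) = Mul(7, v)
Mul(Mul(Function('g')(l, Function('k')(-4, 5)), 43), -9) = Mul(Mul(Mul(7, Rational(7, 5)), 43), -9) = Mul(Mul(Rational(49, 5), 43), -9) = Mul(Rational(2107, 5), -9) = Rational(-18963, 5)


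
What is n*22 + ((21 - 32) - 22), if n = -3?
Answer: -99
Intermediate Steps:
n*22 + ((21 - 32) - 22) = -3*22 + ((21 - 32) - 22) = -66 + (-11 - 22) = -66 - 33 = -99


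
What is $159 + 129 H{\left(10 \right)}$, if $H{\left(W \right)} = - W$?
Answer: $-1131$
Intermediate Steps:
$159 + 129 H{\left(10 \right)} = 159 + 129 \left(\left(-1\right) 10\right) = 159 + 129 \left(-10\right) = 159 - 1290 = -1131$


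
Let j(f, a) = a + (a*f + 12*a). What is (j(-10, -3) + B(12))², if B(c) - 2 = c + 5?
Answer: 100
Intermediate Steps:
B(c) = 7 + c (B(c) = 2 + (c + 5) = 2 + (5 + c) = 7 + c)
j(f, a) = 13*a + a*f (j(f, a) = a + (12*a + a*f) = 13*a + a*f)
(j(-10, -3) + B(12))² = (-3*(13 - 10) + (7 + 12))² = (-3*3 + 19)² = (-9 + 19)² = 10² = 100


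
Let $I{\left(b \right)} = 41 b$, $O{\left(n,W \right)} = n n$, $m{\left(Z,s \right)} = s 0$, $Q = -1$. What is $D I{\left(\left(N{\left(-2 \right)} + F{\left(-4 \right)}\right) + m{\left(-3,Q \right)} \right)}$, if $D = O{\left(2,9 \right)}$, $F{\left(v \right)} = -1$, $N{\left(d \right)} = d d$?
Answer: $492$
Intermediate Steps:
$m{\left(Z,s \right)} = 0$
$N{\left(d \right)} = d^{2}$
$O{\left(n,W \right)} = n^{2}$
$D = 4$ ($D = 2^{2} = 4$)
$D I{\left(\left(N{\left(-2 \right)} + F{\left(-4 \right)}\right) + m{\left(-3,Q \right)} \right)} = 4 \cdot 41 \left(\left(\left(-2\right)^{2} - 1\right) + 0\right) = 4 \cdot 41 \left(\left(4 - 1\right) + 0\right) = 4 \cdot 41 \left(3 + 0\right) = 4 \cdot 41 \cdot 3 = 4 \cdot 123 = 492$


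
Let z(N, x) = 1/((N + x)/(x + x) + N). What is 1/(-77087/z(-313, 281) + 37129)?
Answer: 281/6791699552 ≈ 4.1374e-8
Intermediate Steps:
z(N, x) = 1/(N + (N + x)/(2*x)) (z(N, x) = 1/((N + x)/((2*x)) + N) = 1/((N + x)*(1/(2*x)) + N) = 1/((N + x)/(2*x) + N) = 1/(N + (N + x)/(2*x)))
1/(-77087/z(-313, 281) + 37129) = 1/(-77087/(2*281/(-313 + 281 + 2*(-313)*281)) + 37129) = 1/(-77087/(2*281/(-313 + 281 - 175906)) + 37129) = 1/(-77087/(2*281/(-175938)) + 37129) = 1/(-77087/(2*281*(-1/175938)) + 37129) = 1/(-77087/(-281/87969) + 37129) = 1/(-77087*(-87969/281) + 37129) = 1/(6781266303/281 + 37129) = 1/(6791699552/281) = 281/6791699552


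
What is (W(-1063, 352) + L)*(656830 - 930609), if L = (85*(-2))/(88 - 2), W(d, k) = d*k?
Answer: 4405009108687/43 ≈ 1.0244e+11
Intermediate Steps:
L = -85/43 (L = -170/86 = -170*1/86 = -85/43 ≈ -1.9767)
(W(-1063, 352) + L)*(656830 - 930609) = (-1063*352 - 85/43)*(656830 - 930609) = (-374176 - 85/43)*(-273779) = -16089653/43*(-273779) = 4405009108687/43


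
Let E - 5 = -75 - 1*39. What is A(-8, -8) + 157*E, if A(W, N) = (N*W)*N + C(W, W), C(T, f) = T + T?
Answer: -17641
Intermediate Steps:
E = -109 (E = 5 + (-75 - 1*39) = 5 + (-75 - 39) = 5 - 114 = -109)
C(T, f) = 2*T
A(W, N) = 2*W + W*N² (A(W, N) = (N*W)*N + 2*W = W*N² + 2*W = 2*W + W*N²)
A(-8, -8) + 157*E = -8*(2 + (-8)²) + 157*(-109) = -8*(2 + 64) - 17113 = -8*66 - 17113 = -528 - 17113 = -17641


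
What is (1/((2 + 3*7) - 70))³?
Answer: -1/103823 ≈ -9.6318e-6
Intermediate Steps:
(1/((2 + 3*7) - 70))³ = (1/((2 + 21) - 70))³ = (1/(23 - 70))³ = (1/(-47))³ = (-1/47)³ = -1/103823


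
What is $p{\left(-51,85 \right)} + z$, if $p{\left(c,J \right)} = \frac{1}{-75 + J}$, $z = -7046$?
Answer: $- \frac{70459}{10} \approx -7045.9$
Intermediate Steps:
$p{\left(-51,85 \right)} + z = \frac{1}{-75 + 85} - 7046 = \frac{1}{10} - 7046 = - \frac{70459}{10}$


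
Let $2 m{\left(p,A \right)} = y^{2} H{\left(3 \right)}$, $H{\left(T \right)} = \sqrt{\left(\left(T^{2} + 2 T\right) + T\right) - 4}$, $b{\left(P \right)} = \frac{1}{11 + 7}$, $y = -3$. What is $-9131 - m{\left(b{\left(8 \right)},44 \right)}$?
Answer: $-9131 - \frac{9 \sqrt{14}}{2} \approx -9147.8$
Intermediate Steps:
$b{\left(P \right)} = \frac{1}{18}$
$H{\left(T \right)} = \sqrt{-4 + T^{2} + 3 T}$ ($H{\left(T \right)} = \sqrt{\left(T^{2} + 3 T\right) - 4} = \sqrt{-4 + T^{2} + 3 T}$)
$m{\left(p,A \right)} = \frac{9 \sqrt{14}}{2}$ ($m{\left(p,A \right)} = \frac{\left(-3\right)^{2} \sqrt{-4 + 3^{2} + 3 \cdot 3}}{2} = \frac{9 \sqrt{-4 + 9 + 9}}{2} = \frac{9 \sqrt{14}}{2}$)
$-9131 - m{\left(b{\left(8 \right)},44 \right)} = -9131 - \frac{9 \sqrt{14}}{2}$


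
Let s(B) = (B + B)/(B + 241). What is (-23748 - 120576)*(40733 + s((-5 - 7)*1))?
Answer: -1346230169892/229 ≈ -5.8787e+9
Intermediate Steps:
s(B) = 2*B/(241 + B) (s(B) = (2*B)/(241 + B) = 2*B/(241 + B))
(-23748 - 120576)*(40733 + s((-5 - 7)*1)) = (-23748 - 120576)*(40733 + 2*((-5 - 7)*1)/(241 + (-5 - 7)*1)) = -144324*(40733 + 2*(-12*1)/(241 - 12*1)) = -144324*(40733 + 2*(-12)/(241 - 12)) = -144324*(40733 + 2*(-12)/229) = -144324*(40733 + 2*(-12)*(1/229)) = -144324*(40733 - 24/229) = -144324*9327833/229 = -1346230169892/229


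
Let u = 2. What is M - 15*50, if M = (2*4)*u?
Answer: -734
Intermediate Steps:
M = 16 (M = (2*4)*2 = 8*2 = 16)
M - 15*50 = 16 - 15*50 = 16 - 750 = -734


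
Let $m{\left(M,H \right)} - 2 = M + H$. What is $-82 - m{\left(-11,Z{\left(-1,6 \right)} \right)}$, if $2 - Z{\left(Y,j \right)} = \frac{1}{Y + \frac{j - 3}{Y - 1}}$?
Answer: $- \frac{377}{5} \approx -75.4$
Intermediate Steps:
$Z{\left(Y,j \right)} = 2 - \frac{1}{Y + \frac{-3 + j}{-1 + Y}}$ ($Z{\left(Y,j \right)} = 2 - \frac{1}{Y + \frac{j - 3}{Y - 1}} = 2 - \frac{1}{Y + \frac{-3 + j}{-1 + Y}}$)
$m{\left(M,H \right)} = 2 + H + M$ ($m{\left(M,H \right)} = 2 + \left(M + H\right) = 2 + \left(H + M\right) = 2 + H + M$)
$-82 - m{\left(-11,Z{\left(-1,6 \right)} \right)} = -82 - \left(2 + \frac{-5 - -3 + 2 \cdot 6 + 2 \left(-1\right)^{2}}{-3 + 6 + \left(-1\right)^{2} - -1} - 11\right) = -82 - \left(2 + \frac{-5 + 3 + 12 + 2 \cdot 1}{-3 + 6 + 1 + 1} - 11\right) = -82 - \left(2 + \frac{-5 + 3 + 12 + 2}{5} - 11\right) = -82 - \left(2 + \frac{1}{5} \cdot 12 - 11\right) = -82 - \left(2 + \frac{12}{5} - 11\right) = -82 - - \frac{33}{5} = -82 + \frac{33}{5} = - \frac{377}{5}$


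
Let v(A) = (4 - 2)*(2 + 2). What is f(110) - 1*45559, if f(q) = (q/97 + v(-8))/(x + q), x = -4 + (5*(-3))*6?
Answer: -35353341/776 ≈ -45558.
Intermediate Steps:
v(A) = 8 (v(A) = 2*4 = 8)
x = -94 (x = -4 - 15*6 = -4 - 90 = -94)
f(q) = (8 + q/97)/(-94 + q) (f(q) = (q/97 + 8)/(-94 + q) = (8 + q/97)/(-94 + q))
f(110) - 1*45559 = (776 + 110)/(97*(-94 + 110)) - 1*45559 = (1/97)*886/16 - 45559 = (1/97)*(1/16)*886 - 45559 = 443/776 - 45559 = -35353341/776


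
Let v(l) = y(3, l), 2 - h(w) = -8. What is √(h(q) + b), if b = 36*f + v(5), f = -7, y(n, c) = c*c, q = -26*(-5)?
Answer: I*√217 ≈ 14.731*I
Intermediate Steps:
q = 130
h(w) = 10 (h(w) = 2 - 1*(-8) = 2 + 8 = 10)
y(n, c) = c²
v(l) = l²
b = -227 (b = 36*(-7) + 5² = -252 + 25 = -227)
√(h(q) + b) = √(10 - 227) = √(-217) = I*√217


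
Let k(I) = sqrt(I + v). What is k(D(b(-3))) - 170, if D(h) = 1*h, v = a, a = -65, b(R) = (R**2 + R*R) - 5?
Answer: -170 + 2*I*sqrt(13) ≈ -170.0 + 7.2111*I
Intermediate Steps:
b(R) = -5 + 2*R**2 (b(R) = (R**2 + R**2) - 5 = 2*R**2 - 5 = -5 + 2*R**2)
v = -65
D(h) = h
k(I) = sqrt(-65 + I) (k(I) = sqrt(I - 65) = sqrt(-65 + I))
k(D(b(-3))) - 170 = sqrt(-65 + (-5 + 2*(-3)**2)) - 170 = sqrt(-65 + (-5 + 2*9)) - 170 = sqrt(-65 + (-5 + 18)) - 170 = sqrt(-65 + 13) - 170 = sqrt(-52) - 170 = 2*I*sqrt(13) - 170 = -170 + 2*I*sqrt(13)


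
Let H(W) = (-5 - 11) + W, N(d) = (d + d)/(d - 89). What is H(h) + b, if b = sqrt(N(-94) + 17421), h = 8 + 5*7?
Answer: 27 + 29*sqrt(693753)/183 ≈ 158.99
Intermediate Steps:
N(d) = 2*d/(-89 + d) (N(d) = (2*d)/(-89 + d) = 2*d/(-89 + d))
h = 43 (h = 8 + 35 = 43)
H(W) = -16 + W
b = 29*sqrt(693753)/183 (b = sqrt(2*(-94)/(-89 - 94) + 17421) = sqrt(2*(-94)/(-183) + 17421) = sqrt(2*(-94)*(-1/183) + 17421) = sqrt(188/183 + 17421) = sqrt(3188231/183) = 29*sqrt(693753)/183 ≈ 131.99)
H(h) + b = (-16 + 43) + 29*sqrt(693753)/183 = 27 + 29*sqrt(693753)/183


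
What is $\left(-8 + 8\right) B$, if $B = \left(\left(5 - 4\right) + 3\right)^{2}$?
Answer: $0$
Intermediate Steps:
$B = 16$ ($B = \left(1 + 3\right)^{2} = 4^{2} = 16$)
$\left(-8 + 8\right) B = \left(-8 + 8\right) 16 = 0 \cdot 16 = 0$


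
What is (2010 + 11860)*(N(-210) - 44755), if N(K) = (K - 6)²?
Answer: 26366870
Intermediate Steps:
N(K) = (-6 + K)²
(2010 + 11860)*(N(-210) - 44755) = (2010 + 11860)*((-6 - 210)² - 44755) = 13870*((-216)² - 44755) = 13870*(46656 - 44755) = 13870*1901 = 26366870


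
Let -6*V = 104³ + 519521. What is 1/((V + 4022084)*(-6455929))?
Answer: -6/145181699607551 ≈ -4.1328e-14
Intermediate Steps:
V = -1644385/6 (V = -(104³ + 519521)/6 = -(1124864 + 519521)/6 = -⅙*1644385 = -1644385/6 ≈ -2.7406e+5)
1/((V + 4022084)*(-6455929)) = 1/((-1644385/6 + 4022084)*(-6455929)) = -1/6455929/(22488119/6) = (6/22488119)*(-1/6455929) = -6/145181699607551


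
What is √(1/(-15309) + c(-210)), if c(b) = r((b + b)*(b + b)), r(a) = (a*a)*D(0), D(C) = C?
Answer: I*√21/567 ≈ 0.0080822*I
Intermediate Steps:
r(a) = 0 (r(a) = (a*a)*0 = a²*0 = 0)
c(b) = 0
√(1/(-15309) + c(-210)) = √(1/(-15309) + 0) = √(-1/15309 + 0) = √(-1/15309) = I*√21/567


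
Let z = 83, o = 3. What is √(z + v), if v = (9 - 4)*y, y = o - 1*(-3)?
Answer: √113 ≈ 10.630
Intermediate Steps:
y = 6 (y = 3 - 1*(-3) = 3 + 3 = 6)
v = 30 (v = (9 - 4)*6 = 5*6 = 30)
√(z + v) = √(83 + 30) = √113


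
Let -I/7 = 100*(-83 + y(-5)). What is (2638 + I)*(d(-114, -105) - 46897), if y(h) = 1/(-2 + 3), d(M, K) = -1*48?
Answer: -2818483910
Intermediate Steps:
d(M, K) = -48
y(h) = 1 (y(h) = 1/1 = 1)
I = 57400 (I = -700*(-83 + 1) = -700*(-82) = -7*(-8200) = 57400)
(2638 + I)*(d(-114, -105) - 46897) = (2638 + 57400)*(-48 - 46897) = 60038*(-46945) = -2818483910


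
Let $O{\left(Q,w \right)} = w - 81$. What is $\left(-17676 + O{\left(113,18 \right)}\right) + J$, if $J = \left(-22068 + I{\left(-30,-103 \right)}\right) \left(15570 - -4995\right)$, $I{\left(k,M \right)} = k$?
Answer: $-454463109$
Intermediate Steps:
$O{\left(Q,w \right)} = -81 + w$
$J = -454445370$ ($J = \left(-22068 - 30\right) \left(15570 - -4995\right) = - 22098 \left(15570 + \left(-3828 + 8823\right)\right) = - 22098 \left(15570 + 4995\right) = \left(-22098\right) 20565 = -454445370$)
$\left(-17676 + O{\left(113,18 \right)}\right) + J = \left(-17676 + \left(-81 + 18\right)\right) - 454445370 = \left(-17676 - 63\right) - 454445370 = -17739 - 454445370 = -454463109$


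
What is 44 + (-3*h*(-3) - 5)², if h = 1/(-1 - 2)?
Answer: 108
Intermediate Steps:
h = -⅓ (h = 1/(-3) = -⅓ ≈ -0.33333)
44 + (-3*h*(-3) - 5)² = 44 + (-3*(-⅓)*(-3) - 5)² = 44 + (1*(-3) - 5)² = 44 + (-3 - 5)² = 44 + (-8)² = 44 + 64 = 108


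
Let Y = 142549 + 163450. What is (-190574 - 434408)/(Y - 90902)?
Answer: -624982/215097 ≈ -2.9056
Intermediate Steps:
Y = 305999
(-190574 - 434408)/(Y - 90902) = (-190574 - 434408)/(305999 - 90902) = -624982/215097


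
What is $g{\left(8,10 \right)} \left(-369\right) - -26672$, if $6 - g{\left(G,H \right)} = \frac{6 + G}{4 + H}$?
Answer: $24827$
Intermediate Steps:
$g{\left(G,H \right)} = 6 - \frac{6 + G}{4 + H}$
$g{\left(8,10 \right)} \left(-369\right) - -26672 = \frac{18 - 8 + 6 \cdot 10}{4 + 10} \left(-369\right) - -26672 = \frac{18 - 8 + 60}{14} \left(-369\right) + 26672 = \frac{1}{14} \cdot 70 \left(-369\right) + 26672 = 5 \left(-369\right) + 26672 = -1845 + 26672 = 24827$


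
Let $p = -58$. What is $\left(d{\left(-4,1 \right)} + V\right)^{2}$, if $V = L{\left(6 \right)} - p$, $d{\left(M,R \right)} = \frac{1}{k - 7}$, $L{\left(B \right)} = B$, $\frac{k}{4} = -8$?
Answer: $\frac{6225025}{1521} \approx 4092.7$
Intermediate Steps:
$k = -32$ ($k = 4 \left(-8\right) = -32$)
$d{\left(M,R \right)} = - \frac{1}{39}$ ($d{\left(M,R \right)} = \frac{1}{-32 - 7} = \frac{1}{-39} = - \frac{1}{39}$)
$V = 64$ ($V = 6 - -58 = 6 + 58 = 64$)
$\left(d{\left(-4,1 \right)} + V\right)^{2} = \left(- \frac{1}{39} + 64\right)^{2} = \left(\frac{2495}{39}\right)^{2} = \frac{6225025}{1521}$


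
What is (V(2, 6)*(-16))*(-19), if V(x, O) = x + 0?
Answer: 608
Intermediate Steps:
V(x, O) = x
(V(2, 6)*(-16))*(-19) = (2*(-16))*(-19) = -32*(-19) = 608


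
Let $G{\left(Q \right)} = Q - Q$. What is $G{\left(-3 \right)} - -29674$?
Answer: $29674$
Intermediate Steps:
$G{\left(Q \right)} = 0$
$G{\left(-3 \right)} - -29674 = 0 - -29674 = 0 + 29674 = 29674$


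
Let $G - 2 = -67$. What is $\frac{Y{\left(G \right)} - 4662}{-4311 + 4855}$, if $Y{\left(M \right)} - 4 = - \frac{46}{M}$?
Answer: $- \frac{75681}{8840} \approx -8.5612$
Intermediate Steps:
$G = -65$ ($G = 2 - 67 = -65$)
$Y{\left(M \right)} = 4 - \frac{46}{M}$
$\frac{Y{\left(G \right)} - 4662}{-4311 + 4855} = \frac{\left(4 - \frac{46}{-65}\right) - 4662}{-4311 + 4855} = \frac{\left(4 - - \frac{46}{65}\right) - 4662}{544} = \left(\left(4 + \frac{46}{65}\right) - 4662\right) \frac{1}{544} = \left(\frac{306}{65} - 4662\right) \frac{1}{544} = \left(- \frac{302724}{65}\right) \frac{1}{544} = - \frac{75681}{8840}$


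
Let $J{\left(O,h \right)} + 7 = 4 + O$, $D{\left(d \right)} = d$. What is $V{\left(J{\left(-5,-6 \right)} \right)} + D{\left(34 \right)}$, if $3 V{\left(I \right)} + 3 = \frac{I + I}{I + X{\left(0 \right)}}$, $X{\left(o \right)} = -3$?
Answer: $\frac{1105}{33} \approx 33.485$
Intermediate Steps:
$J{\left(O,h \right)} = -3 + O$ ($J{\left(O,h \right)} = -7 + \left(4 + O\right) = -3 + O$)
$V{\left(I \right)} = -1 + \frac{2 I}{3 \left(-3 + I\right)}$ ($V{\left(I \right)} = -1 + \frac{\left(I + I\right) \frac{1}{I - 3}}{3} = -1 + \frac{2 I \frac{1}{-3 + I}}{3} = -1 + \frac{2 I}{3 \left(-3 + I\right)}$)
$V{\left(J{\left(-5,-6 \right)} \right)} + D{\left(34 \right)} = \frac{9 - \left(-3 - 5\right)}{3 \left(-3 - 8\right)} + 34 = \frac{9 - -8}{3 \left(-3 - 8\right)} + 34 = \frac{9 + 8}{3 \left(-11\right)} + 34 = \frac{1}{3} \left(- \frac{1}{11}\right) 17 + 34 = - \frac{17}{33} + 34 = \frac{1105}{33}$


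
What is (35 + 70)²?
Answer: 11025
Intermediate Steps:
(35 + 70)² = 105² = 11025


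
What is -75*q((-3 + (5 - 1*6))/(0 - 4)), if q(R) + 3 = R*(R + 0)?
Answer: 150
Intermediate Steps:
q(R) = -3 + R**2 (q(R) = -3 + R*(R + 0) = -3 + R*R = -3 + R**2)
-75*q((-3 + (5 - 1*6))/(0 - 4)) = -75*(-3 + ((-3 + (5 - 1*6))/(0 - 4))**2) = -75*(-3 + ((-3 + (5 - 6))/(-4))**2) = -75*(-3 + ((-3 - 1)*(-1/4))**2) = -75*(-3 + (-4*(-1/4))**2) = -75*(-3 + 1**2) = -75*(-3 + 1) = -75*(-2) = 150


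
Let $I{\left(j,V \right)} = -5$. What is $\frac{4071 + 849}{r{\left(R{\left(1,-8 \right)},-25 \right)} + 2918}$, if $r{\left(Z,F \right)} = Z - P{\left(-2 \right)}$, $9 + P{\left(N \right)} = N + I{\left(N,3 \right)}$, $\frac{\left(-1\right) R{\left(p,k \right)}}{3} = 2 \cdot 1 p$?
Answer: $\frac{205}{122} \approx 1.6803$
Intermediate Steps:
$R{\left(p,k \right)} = - 6 p$ ($R{\left(p,k \right)} = - 3 \cdot 2 \cdot 1 p = - 3 \cdot 2 p = - 6 p$)
$P{\left(N \right)} = -14 + N$ ($P{\left(N \right)} = -9 + \left(N - 5\right) = -9 + \left(-5 + N\right) = -14 + N$)
$r{\left(Z,F \right)} = 16 + Z$ ($r{\left(Z,F \right)} = Z - \left(-14 - 2\right) = Z - -16 = Z + 16 = 16 + Z$)
$\frac{4071 + 849}{r{\left(R{\left(1,-8 \right)},-25 \right)} + 2918} = \frac{4071 + 849}{\left(16 - 6\right) + 2918} = \frac{4920}{\left(16 - 6\right) + 2918} = \frac{4920}{10 + 2918} = \frac{4920}{2928} = 4920 \cdot \frac{1}{2928} = \frac{205}{122}$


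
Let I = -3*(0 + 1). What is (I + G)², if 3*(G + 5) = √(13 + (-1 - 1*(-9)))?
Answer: (24 - √21)²/9 ≈ 41.893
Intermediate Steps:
I = -3 (I = -3*1 = -3)
G = -5 + √21/3 (G = -5 + √(13 + (-1 - 1*(-9)))/3 = -5 + √(13 + (-1 + 9))/3 = -5 + √(13 + 8)/3 = -5 + √21/3 ≈ -3.4725)
(I + G)² = (-3 + (-5 + √21/3))² = (-8 + √21/3)²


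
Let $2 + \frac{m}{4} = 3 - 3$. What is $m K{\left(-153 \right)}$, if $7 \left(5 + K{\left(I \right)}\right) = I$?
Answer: $\frac{1504}{7} \approx 214.86$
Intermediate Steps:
$K{\left(I \right)} = -5 + \frac{I}{7}$
$m = -8$ ($m = -8 + 4 \left(3 - 3\right) = -8 + 4 \cdot 0 = -8 + 0 = -8$)
$m K{\left(-153 \right)} = - 8 \left(-5 + \frac{1}{7} \left(-153\right)\right) = - 8 \left(-5 - \frac{153}{7}\right) = \left(-8\right) \left(- \frac{188}{7}\right) = \frac{1504}{7}$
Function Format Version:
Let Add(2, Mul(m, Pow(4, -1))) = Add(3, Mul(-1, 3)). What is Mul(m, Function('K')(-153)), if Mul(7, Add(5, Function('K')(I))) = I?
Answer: Rational(1504, 7) ≈ 214.86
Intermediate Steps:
Function('K')(I) = Add(-5, Mul(Rational(1, 7), I))
m = -8 (m = Add(-8, Mul(4, Add(3, Mul(-1, 3)))) = Add(-8, Mul(4, Add(3, -3))) = Add(-8, Mul(4, 0)) = Add(-8, 0) = -8)
Mul(m, Function('K')(-153)) = Mul(-8, Add(-5, Mul(Rational(1, 7), -153))) = Mul(-8, Add(-5, Rational(-153, 7))) = Mul(-8, Rational(-188, 7)) = Rational(1504, 7)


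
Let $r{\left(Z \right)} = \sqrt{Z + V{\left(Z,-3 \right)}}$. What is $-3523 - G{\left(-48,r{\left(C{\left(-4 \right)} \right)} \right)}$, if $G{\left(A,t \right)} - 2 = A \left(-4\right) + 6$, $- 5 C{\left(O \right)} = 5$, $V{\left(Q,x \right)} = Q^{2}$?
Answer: $-3723$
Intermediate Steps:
$C{\left(O \right)} = -1$ ($C{\left(O \right)} = \left(- \frac{1}{5}\right) 5 = -1$)
$r{\left(Z \right)} = \sqrt{Z + Z^{2}}$
$G{\left(A,t \right)} = 8 - 4 A$ ($G{\left(A,t \right)} = 2 + \left(A \left(-4\right) + 6\right) = 2 - \left(-6 + 4 A\right) = 8 - 4 A$)
$-3523 - G{\left(-48,r{\left(C{\left(-4 \right)} \right)} \right)} = -3523 - \left(8 - -192\right) = -3523 - \left(8 + 192\right) = -3523 - 200 = -3723$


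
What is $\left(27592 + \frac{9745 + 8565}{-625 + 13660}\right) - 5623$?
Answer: $\frac{57276845}{2607} \approx 21970.0$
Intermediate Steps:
$\left(27592 + \frac{9745 + 8565}{-625 + 13660}\right) - 5623 = \left(27592 + \frac{18310}{13035}\right) - 5623 = \left(27592 + 18310 \cdot \frac{1}{13035}\right) - 5623 = \left(27592 + \frac{3662}{2607}\right) - 5623 = \frac{71936006}{2607} - 5623 = \frac{57276845}{2607}$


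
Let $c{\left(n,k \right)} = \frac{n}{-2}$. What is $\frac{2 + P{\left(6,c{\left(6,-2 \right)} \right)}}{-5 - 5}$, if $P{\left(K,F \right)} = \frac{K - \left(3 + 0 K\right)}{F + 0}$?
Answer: $- \frac{1}{10} \approx -0.1$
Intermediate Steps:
$c{\left(n,k \right)} = - \frac{n}{2}$ ($c{\left(n,k \right)} = n \left(- \frac{1}{2}\right) = - \frac{n}{2}$)
$P{\left(K,F \right)} = \frac{-3 + K}{F}$ ($P{\left(K,F \right)} = \frac{K + \left(0 - 3\right)}{F} = \frac{K - 3}{F} = \frac{-3 + K}{F}$)
$\frac{2 + P{\left(6,c{\left(6,-2 \right)} \right)}}{-5 - 5} = \frac{2 + \frac{-3 + 6}{\left(- \frac{1}{2}\right) 6}}{-5 - 5} = \frac{2 + \frac{1}{-3} \cdot 3}{-10} = \left(2 - 1\right) \left(- \frac{1}{10}\right) = 1 \left(- \frac{1}{10}\right) = - \frac{1}{10}$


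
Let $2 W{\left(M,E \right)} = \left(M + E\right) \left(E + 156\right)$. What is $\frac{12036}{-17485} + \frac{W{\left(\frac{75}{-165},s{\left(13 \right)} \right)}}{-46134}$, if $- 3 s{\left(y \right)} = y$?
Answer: $- \frac{54343115251}{79858646010} \approx -0.68049$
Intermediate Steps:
$s{\left(y \right)} = - \frac{y}{3}$
$W{\left(M,E \right)} = \frac{\left(156 + E\right) \left(E + M\right)}{2}$ ($W{\left(M,E \right)} = \frac{\left(M + E\right) \left(E + 156\right)}{2} = \frac{\left(E + M\right) \left(156 + E\right)}{2} = \frac{\left(156 + E\right) \left(E + M\right)}{2}$)
$\frac{12036}{-17485} + \frac{W{\left(\frac{75}{-165},s{\left(13 \right)} \right)}}{-46134} = \frac{12036}{-17485} + \frac{\frac{\left(\left(- \frac{1}{3}\right) 13\right)^{2}}{2} + 78 \left(\left(- \frac{1}{3}\right) 13\right) + 78 \frac{75}{-165} + \frac{\left(- \frac{1}{3}\right) 13 \frac{75}{-165}}{2}}{-46134} = 12036 \left(- \frac{1}{17485}\right) + \left(\frac{\left(- \frac{13}{3}\right)^{2}}{2} + 78 \left(- \frac{13}{3}\right) + 78 \cdot 75 \left(- \frac{1}{165}\right) + \frac{1}{2} \left(- \frac{13}{3}\right) 75 \left(- \frac{1}{165}\right)\right) \left(- \frac{1}{46134}\right) = - \frac{12036}{17485} + \left(\frac{1}{2} \cdot \frac{169}{9} - 338 + 78 \left(- \frac{5}{11}\right) + \frac{1}{2} \left(- \frac{13}{3}\right) \left(- \frac{5}{11}\right)\right) \left(- \frac{1}{46134}\right) = - \frac{12036}{17485} + \left(\frac{169}{18} - 338 - \frac{390}{11} + \frac{65}{66}\right) \left(- \frac{1}{46134}\right) = - \frac{12036}{17485} - - \frac{35945}{4567266} = - \frac{12036}{17485} + \frac{35945}{4567266} = - \frac{54343115251}{79858646010}$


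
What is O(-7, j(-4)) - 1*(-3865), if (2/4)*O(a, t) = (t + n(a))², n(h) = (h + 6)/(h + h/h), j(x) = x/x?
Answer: 69619/18 ≈ 3867.7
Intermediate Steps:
j(x) = 1
n(h) = (6 + h)/(1 + h) (n(h) = (6 + h)/(h + 1) = (6 + h)/(1 + h))
O(a, t) = 2*(t + (6 + a)/(1 + a))²
O(-7, j(-4)) - 1*(-3865) = 2*(6 - 7 + 1*(1 - 7))²/(1 - 7)² - 1*(-3865) = 2*(6 - 7 + 1*(-6))²/(-6)² + 3865 = 2*(1/36)*(6 - 7 - 6)² + 3865 = 2*(1/36)*(-7)² + 3865 = 2*(1/36)*49 + 3865 = 49/18 + 3865 = 69619/18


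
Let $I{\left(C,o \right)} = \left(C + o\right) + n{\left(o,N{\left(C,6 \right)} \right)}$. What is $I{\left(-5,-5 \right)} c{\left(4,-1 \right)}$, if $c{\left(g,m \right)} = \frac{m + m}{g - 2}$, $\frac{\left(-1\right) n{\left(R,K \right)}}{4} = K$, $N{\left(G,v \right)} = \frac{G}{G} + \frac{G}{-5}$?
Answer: $18$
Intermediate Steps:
$N{\left(G,v \right)} = 1 - \frac{G}{5}$ ($N{\left(G,v \right)} = 1 + G \left(- \frac{1}{5}\right) = 1 - \frac{G}{5}$)
$n{\left(R,K \right)} = - 4 K$
$c{\left(g,m \right)} = \frac{2 m}{-2 + g}$
$I{\left(C,o \right)} = -4 + o + \frac{9 C}{5}$ ($I{\left(C,o \right)} = \left(C + o\right) - 4 \left(1 - \frac{C}{5}\right) = \left(C + o\right) + \left(-4 + \frac{4 C}{5}\right) = -4 + o + \frac{9 C}{5}$)
$I{\left(-5,-5 \right)} c{\left(4,-1 \right)} = \left(-4 - 5 + \frac{9}{5} \left(-5\right)\right) 2 \left(-1\right) \frac{1}{-2 + 4} = \left(-4 - 5 - 9\right) 2 \left(-1\right) \frac{1}{2} = - 18 \cdot 2 \left(-1\right) \frac{1}{2} = \left(-18\right) \left(-1\right) = 18$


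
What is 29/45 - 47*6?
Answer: -12661/45 ≈ -281.36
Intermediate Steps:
29/45 - 47*6 = 29*(1/45) - 282 = 29/45 - 282 = -12661/45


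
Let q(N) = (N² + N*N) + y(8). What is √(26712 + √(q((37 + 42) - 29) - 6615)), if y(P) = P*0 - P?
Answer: √(26712 + I*√1623) ≈ 163.44 + 0.123*I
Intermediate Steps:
y(P) = -P (y(P) = 0 - P = -P)
q(N) = -8 + 2*N² (q(N) = (N² + N*N) - 1*8 = (N² + N²) - 8 = 2*N² - 8 = -8 + 2*N²)
√(26712 + √(q((37 + 42) - 29) - 6615)) = √(26712 + √((-8 + 2*((37 + 42) - 29)²) - 6615)) = √(26712 + √((-8 + 2*(79 - 29)²) - 6615)) = √(26712 + √((-8 + 2*50²) - 6615)) = √(26712 + √((-8 + 2*2500) - 6615)) = √(26712 + √((-8 + 5000) - 6615)) = √(26712 + √(4992 - 6615)) = √(26712 + √(-1623)) = √(26712 + I*√1623)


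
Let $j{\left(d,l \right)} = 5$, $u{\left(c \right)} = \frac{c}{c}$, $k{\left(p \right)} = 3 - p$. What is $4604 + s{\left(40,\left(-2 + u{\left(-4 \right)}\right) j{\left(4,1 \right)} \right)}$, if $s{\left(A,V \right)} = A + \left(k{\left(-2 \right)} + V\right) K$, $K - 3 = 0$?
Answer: $4644$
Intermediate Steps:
$K = 3$ ($K = 3 + 0 = 3$)
$u{\left(c \right)} = 1$
$s{\left(A,V \right)} = 15 + A + 3 V$ ($s{\left(A,V \right)} = A + \left(\left(3 - -2\right) + V\right) 3 = A + \left(\left(3 + 2\right) + V\right) 3 = A + \left(5 + V\right) 3 = A + \left(15 + 3 V\right) = 15 + A + 3 V$)
$4604 + s{\left(40,\left(-2 + u{\left(-4 \right)}\right) j{\left(4,1 \right)} \right)} = 4604 + \left(15 + 40 + 3 \left(-2 + 1\right) 5\right) = 4604 + \left(15 + 40 + 3 \left(\left(-1\right) 5\right)\right) = 4604 + \left(15 + 40 + 3 \left(-5\right)\right) = 4604 + \left(15 + 40 - 15\right) = 4604 + 40 = 4644$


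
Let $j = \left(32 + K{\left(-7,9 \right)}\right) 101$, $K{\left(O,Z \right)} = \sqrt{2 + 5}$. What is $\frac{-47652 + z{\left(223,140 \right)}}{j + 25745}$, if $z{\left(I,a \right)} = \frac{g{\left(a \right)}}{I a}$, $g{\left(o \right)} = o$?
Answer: $- \frac{307921047915}{187229712206} + \frac{1073265895 \sqrt{7}}{187229712206} \approx -1.6294$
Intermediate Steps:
$z{\left(I,a \right)} = \frac{1}{I}$ ($z{\left(I,a \right)} = \frac{a}{I a} = a \frac{1}{I a} = \frac{1}{I}$)
$K{\left(O,Z \right)} = \sqrt{7}$
$j = 3232 + 101 \sqrt{7}$ ($j = \left(32 + \sqrt{7}\right) 101 = 3232 + 101 \sqrt{7} \approx 3499.2$)
$\frac{-47652 + z{\left(223,140 \right)}}{j + 25745} = \frac{-47652 + \frac{1}{223}}{\left(3232 + 101 \sqrt{7}\right) + 25745} = \frac{-47652 + \frac{1}{223}}{28977 + 101 \sqrt{7}} = - \frac{10626395}{223 \left(28977 + 101 \sqrt{7}\right)}$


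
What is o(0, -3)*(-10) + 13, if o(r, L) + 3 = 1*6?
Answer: -17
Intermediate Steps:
o(r, L) = 3 (o(r, L) = -3 + 1*6 = -3 + 6 = 3)
o(0, -3)*(-10) + 13 = 3*(-10) + 13 = -30 + 13 = -17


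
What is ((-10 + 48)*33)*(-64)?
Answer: -80256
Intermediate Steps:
((-10 + 48)*33)*(-64) = (38*33)*(-64) = 1254*(-64) = -80256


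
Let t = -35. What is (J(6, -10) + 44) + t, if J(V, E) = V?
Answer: 15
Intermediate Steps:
(J(6, -10) + 44) + t = (6 + 44) - 35 = 50 - 35 = 15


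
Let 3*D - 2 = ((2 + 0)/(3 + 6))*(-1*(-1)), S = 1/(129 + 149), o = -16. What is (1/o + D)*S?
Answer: 293/120096 ≈ 0.0024397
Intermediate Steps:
S = 1/278 ≈ 0.0035971
D = 20/27 (D = ⅔ + (((2 + 0)/(3 + 6))*(-1*(-1)))/3 = ⅔ + ((2/9)*1)/3 = ⅔ + (⅓)*(2/9) = ⅔ + 2/27 = 20/27 ≈ 0.74074)
(1/o + D)*S = (1/(-16) + 20/27)*(1/278) = (-1/16 + 20/27)*(1/278) = (293/432)*(1/278) = 293/120096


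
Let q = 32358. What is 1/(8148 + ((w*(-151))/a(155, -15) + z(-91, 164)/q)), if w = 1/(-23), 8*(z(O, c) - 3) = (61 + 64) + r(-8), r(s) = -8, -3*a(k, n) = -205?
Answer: 406847920/3315036162229 ≈ 0.00012273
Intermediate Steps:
a(k, n) = 205/3 (a(k, n) = -⅓*(-205) = 205/3)
z(O, c) = 141/8 (z(O, c) = 3 + ((61 + 64) - 8)/8 = 3 + (125 - 8)/8 = 3 + (⅛)*117 = 3 + 117/8 = 141/8)
w = -1/23 ≈ -0.043478
1/(8148 + ((w*(-151))/a(155, -15) + z(-91, 164)/q)) = 1/(8148 + ((-1/23*(-151))/(205/3) + (141/8)/32358)) = 1/(8148 + ((151/23)*(3/205) + (141/8)*(1/32358))) = 1/(8148 + (453/4715 + 47/86288)) = 1/(8148 + 39310069/406847920) = 1/(3315036162229/406847920) = 406847920/3315036162229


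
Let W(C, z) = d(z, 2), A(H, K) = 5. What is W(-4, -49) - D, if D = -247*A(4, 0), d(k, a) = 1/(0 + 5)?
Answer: 6176/5 ≈ 1235.2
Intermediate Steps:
d(k, a) = ⅕ (d(k, a) = 1/5 = ⅕)
D = -1235 (D = -247*5 = -1235)
W(C, z) = ⅕
W(-4, -49) - D = ⅕ - 1*(-1235) = ⅕ + 1235 = 6176/5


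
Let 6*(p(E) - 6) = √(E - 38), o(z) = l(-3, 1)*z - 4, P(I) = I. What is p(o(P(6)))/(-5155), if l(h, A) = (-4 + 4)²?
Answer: -6/5155 - I*√42/30930 ≈ -0.0011639 - 0.00020953*I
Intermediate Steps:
l(h, A) = 0 (l(h, A) = 0² = 0)
o(z) = -4 (o(z) = 0*z - 4 = 0 - 4 = -4)
p(E) = 6 + √(-38 + E)/6 (p(E) = 6 + √(E - 38)/6 = 6 + √(-38 + E)/6)
p(o(P(6)))/(-5155) = (6 + √(-38 - 4)/6)/(-5155) = (6 + √(-42)/6)*(-1/5155) = (6 + (I*√42)/6)*(-1/5155) = (6 + I*√42/6)*(-1/5155) = -6/5155 - I*√42/30930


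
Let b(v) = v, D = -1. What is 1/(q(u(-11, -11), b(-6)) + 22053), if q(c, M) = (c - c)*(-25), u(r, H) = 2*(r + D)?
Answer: 1/22053 ≈ 4.5345e-5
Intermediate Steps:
u(r, H) = -2 + 2*r (u(r, H) = 2*(r - 1) = 2*(-1 + r) = -2 + 2*r)
q(c, M) = 0 (q(c, M) = 0*(-25) = 0)
1/(q(u(-11, -11), b(-6)) + 22053) = 1/(0 + 22053) = 1/22053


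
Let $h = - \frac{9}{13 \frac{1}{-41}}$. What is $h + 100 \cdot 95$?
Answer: $\frac{123869}{13} \approx 9528.4$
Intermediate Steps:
$h = \frac{369}{13}$ ($h = - \frac{9}{13 \left(- \frac{1}{41}\right)} = - \frac{9}{- \frac{13}{41}} = \left(-9\right) \left(- \frac{41}{13}\right) = \frac{369}{13} \approx 28.385$)
$h + 100 \cdot 95 = \frac{369}{13} + 100 \cdot 95 = \frac{369}{13} + 9500 = \frac{123869}{13}$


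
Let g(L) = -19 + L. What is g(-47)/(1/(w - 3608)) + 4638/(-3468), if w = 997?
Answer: 99603655/578 ≈ 1.7232e+5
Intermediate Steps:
g(-47)/(1/(w - 3608)) + 4638/(-3468) = (-19 - 47)/(1/(997 - 3608)) + 4638/(-3468) = -66/(1/(-2611)) + 4638*(-1/3468) = -66/(-1/2611) - 773/578 = -66*(-2611) - 773/578 = 172326 - 773/578 = 99603655/578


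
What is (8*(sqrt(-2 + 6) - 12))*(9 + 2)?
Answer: -880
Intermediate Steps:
(8*(sqrt(-2 + 6) - 12))*(9 + 2) = (8*(sqrt(4) - 12))*11 = (8*(2 - 12))*11 = (8*(-10))*11 = -80*11 = -880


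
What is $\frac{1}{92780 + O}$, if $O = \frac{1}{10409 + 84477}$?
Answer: $\frac{94886}{8803523081} \approx 1.0778 \cdot 10^{-5}$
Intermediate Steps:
$O = \frac{1}{94886} \approx 1.0539 \cdot 10^{-5}$
$\frac{1}{92780 + O} = \frac{1}{92780 + \frac{1}{94886}} = \frac{1}{\frac{8803523081}{94886}} = \frac{94886}{8803523081}$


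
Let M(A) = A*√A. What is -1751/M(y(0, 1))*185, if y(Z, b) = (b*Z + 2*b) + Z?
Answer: -323935*√2/4 ≈ -1.1453e+5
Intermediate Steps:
y(Z, b) = Z + 2*b + Z*b (y(Z, b) = (Z*b + 2*b) + Z = (2*b + Z*b) + Z = Z + 2*b + Z*b)
M(A) = A^(3/2)
-1751/M(y(0, 1))*185 = -1751/(0 + 2*1 + 0*1)^(3/2)*185 = -1751/(0 + 2 + 0)^(3/2)*185 = -1751*√2/4*185 = -323935*√2/4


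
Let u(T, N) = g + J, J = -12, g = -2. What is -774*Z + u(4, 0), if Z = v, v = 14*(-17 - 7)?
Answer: 260050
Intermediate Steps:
u(T, N) = -14 (u(T, N) = -2 - 12 = -14)
v = -336 (v = 14*(-24) = -336)
Z = -336
-774*Z + u(4, 0) = -774*(-336) - 14 = 260064 - 14 = 260050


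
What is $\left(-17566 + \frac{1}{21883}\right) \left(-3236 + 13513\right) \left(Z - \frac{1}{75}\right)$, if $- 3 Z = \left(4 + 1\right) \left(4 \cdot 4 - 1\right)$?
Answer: $\frac{2470345363493868}{547075} \approx 4.5156 \cdot 10^{9}$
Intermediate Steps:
$Z = -25$ ($Z = - \frac{\left(4 + 1\right) \left(4 \cdot 4 - 1\right)}{3} = - \frac{5 \left(16 - 1\right)}{3} = - \frac{5 \cdot 15}{3} = \left(- \frac{1}{3}\right) 75 = -25$)
$\left(-17566 + \frac{1}{21883}\right) \left(-3236 + 13513\right) \left(Z - \frac{1}{75}\right) = \left(-17566 + \frac{1}{21883}\right) \left(-3236 + 13513\right) \left(-25 - \frac{1}{75}\right) = \left(-17566 + \frac{1}{21883}\right) 10277 \left(-25 - \frac{1}{75}\right) = \left(- \frac{384396777}{21883}\right) 10277 \left(-25 - \frac{1}{75}\right) = \left(- \frac{3950445677229}{21883}\right) \left(- \frac{1876}{75}\right) = \frac{2470345363493868}{547075}$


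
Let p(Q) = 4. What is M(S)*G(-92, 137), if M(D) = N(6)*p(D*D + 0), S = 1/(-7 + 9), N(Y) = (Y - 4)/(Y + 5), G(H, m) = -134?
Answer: -1072/11 ≈ -97.455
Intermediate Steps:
N(Y) = (-4 + Y)/(5 + Y)
S = ½ (S = 1/2 = ½ ≈ 0.50000)
M(D) = 8/11 (M(D) = ((-4 + 6)/(5 + 6))*4 = (2/11)*4 = 8/11)
M(S)*G(-92, 137) = (8/11)*(-134) = -1072/11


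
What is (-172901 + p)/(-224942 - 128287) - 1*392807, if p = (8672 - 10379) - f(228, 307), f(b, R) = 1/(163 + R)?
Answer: -65212805121649/166017630 ≈ -3.9281e+5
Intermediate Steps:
p = -802291/470 (p = (8672 - 10379) - 1/(163 + 307) = -1707 - 1/470 = -802291/470 ≈ -1707.0)
(-172901 + p)/(-224942 - 128287) - 1*392807 = (-172901 - 802291/470)/(-224942 - 128287) - 1*392807 = -82065761/470/(-353229) - 392807 = -82065761/470*(-1/353229) - 392807 = 82065761/166017630 - 392807 = -65212805121649/166017630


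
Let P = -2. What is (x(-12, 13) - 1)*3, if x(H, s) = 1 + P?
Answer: -6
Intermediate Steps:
x(H, s) = -1 (x(H, s) = 1 - 2 = -1)
(x(-12, 13) - 1)*3 = (-1 - 1)*3 = -2*3 = -6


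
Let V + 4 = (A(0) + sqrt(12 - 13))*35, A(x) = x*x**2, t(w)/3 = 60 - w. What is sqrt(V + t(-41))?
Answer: sqrt(299 + 35*I) ≈ 17.321 + 1.0103*I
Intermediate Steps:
t(w) = 180 - 3*w (t(w) = 3*(60 - w) = 180 - 3*w)
A(x) = x**3
V = -4 + 35*I (V = -4 + (0**3 + sqrt(12 - 13))*35 = -4 + (0 + sqrt(-1))*35 = -4 + (0 + I)*35 = -4 + I*35 = -4 + 35*I ≈ -4.0 + 35.0*I)
sqrt(V + t(-41)) = sqrt((-4 + 35*I) + (180 - 3*(-41))) = sqrt((-4 + 35*I) + (180 + 123)) = sqrt((-4 + 35*I) + 303) = sqrt(299 + 35*I)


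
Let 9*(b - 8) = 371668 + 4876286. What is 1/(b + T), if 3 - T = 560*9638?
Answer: -1/4814163 ≈ -2.0772e-7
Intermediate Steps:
b = 583114 (b = 8 + (371668 + 4876286)/9 = 8 + (⅑)*5247954 = 8 + 583106 = 583114)
T = -5397277 (T = 3 - 560*9638 = 3 - 1*5397280 = 3 - 5397280 = -5397277)
1/(b + T) = 1/(583114 - 5397277) = 1/(-4814163) = -1/4814163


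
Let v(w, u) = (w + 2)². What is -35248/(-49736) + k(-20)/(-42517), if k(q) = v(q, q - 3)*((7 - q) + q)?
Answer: 173229746/264328189 ≈ 0.65536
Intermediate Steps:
v(w, u) = (2 + w)²
k(q) = 7*(2 + q)² (k(q) = (2 + q)²*((7 - q) + q) = (2 + q)²*7 = 7*(2 + q)²)
-35248/(-49736) + k(-20)/(-42517) = -35248/(-49736) + (7*(2 - 20)²)/(-42517) = -35248*(-1/49736) + (7*(-18)²)*(-1/42517) = 4406/6217 + (7*324)*(-1/42517) = 4406/6217 + 2268*(-1/42517) = 4406/6217 - 2268/42517 = 173229746/264328189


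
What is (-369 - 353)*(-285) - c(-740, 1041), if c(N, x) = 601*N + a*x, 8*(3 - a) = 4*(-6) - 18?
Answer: 2567687/4 ≈ 6.4192e+5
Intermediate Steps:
a = 33/4 (a = 3 - (4*(-6) - 18)/8 = 3 - (-24 - 18)/8 = 3 - ⅛*(-42) = 3 + 21/4 = 33/4 ≈ 8.2500)
c(N, x) = 601*N + 33*x/4
(-369 - 353)*(-285) - c(-740, 1041) = (-369 - 353)*(-285) - (601*(-740) + (33/4)*1041) = -722*(-285) - (-444740 + 34353/4) = 205770 - 1*(-1744607/4) = 205770 + 1744607/4 = 2567687/4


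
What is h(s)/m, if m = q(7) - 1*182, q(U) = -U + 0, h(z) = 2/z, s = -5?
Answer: 2/945 ≈ 0.0021164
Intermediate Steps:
q(U) = -U
m = -189 (m = -1*7 - 1*182 = -7 - 182 = -189)
h(s)/m = (2/(-5))/(-189) = (2*(-1/5))*(-1/189) = -2/5*(-1/189) = 2/945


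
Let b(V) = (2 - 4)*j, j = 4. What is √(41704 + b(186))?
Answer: 4*√2606 ≈ 204.20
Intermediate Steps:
b(V) = -8 (b(V) = (2 - 4)*4 = -2*4 = -8)
√(41704 + b(186)) = √(41704 - 8) = √41696 = 4*√2606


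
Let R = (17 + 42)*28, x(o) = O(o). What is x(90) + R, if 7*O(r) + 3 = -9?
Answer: 11552/7 ≈ 1650.3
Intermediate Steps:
O(r) = -12/7 (O(r) = -3/7 + (⅐)*(-9) = -3/7 - 9/7 = -12/7)
x(o) = -12/7
R = 1652 (R = 59*28 = 1652)
x(90) + R = -12/7 + 1652 = 11552/7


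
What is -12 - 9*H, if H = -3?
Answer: 15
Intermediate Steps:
-12 - 9*H = -12 - 9*(-3) = -12 + 27 = 15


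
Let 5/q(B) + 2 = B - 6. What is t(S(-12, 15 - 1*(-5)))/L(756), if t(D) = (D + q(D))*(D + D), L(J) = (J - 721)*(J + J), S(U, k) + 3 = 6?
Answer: 1/4410 ≈ 0.00022676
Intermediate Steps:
S(U, k) = 3 (S(U, k) = -3 + 6 = 3)
q(B) = 5/(-8 + B) (q(B) = 5/(-2 + (B - 6)) = 5/(-2 + (-6 + B)) = 5/(-8 + B))
L(J) = 2*J*(-721 + J) (L(J) = (-721 + J)*(2*J) = 2*J*(-721 + J))
t(D) = 2*D*(D + 5/(-8 + D)) (t(D) = (D + 5/(-8 + D))*(D + D) = (D + 5/(-8 + D))*(2*D) = 2*D*(D + 5/(-8 + D)))
t(S(-12, 15 - 1*(-5)))/L(756) = (2*3*(5 + 3*(-8 + 3))/(-8 + 3))/((2*756*(-721 + 756))) = (2*3*(5 + 3*(-5))/(-5))/((2*756*35)) = (2*3*(-⅕)*(5 - 15))/52920 = (2*3*(-⅕)*(-10))*(1/52920) = 12*(1/52920) = 1/4410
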